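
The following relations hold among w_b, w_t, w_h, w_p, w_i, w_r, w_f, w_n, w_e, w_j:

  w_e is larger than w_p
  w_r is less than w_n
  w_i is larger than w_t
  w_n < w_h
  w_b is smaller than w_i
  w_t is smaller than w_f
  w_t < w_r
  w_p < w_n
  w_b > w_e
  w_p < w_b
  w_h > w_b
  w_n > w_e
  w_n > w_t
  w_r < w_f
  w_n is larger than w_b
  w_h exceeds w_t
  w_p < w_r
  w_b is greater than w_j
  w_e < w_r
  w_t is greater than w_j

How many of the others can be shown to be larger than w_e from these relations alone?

6

From w_e the given relations immediately reach w_r, w_b, w_n.
From those, w_i, w_f, w_h — 6 in total.
No other element is forced above w_e by the given relations, so the count is 6.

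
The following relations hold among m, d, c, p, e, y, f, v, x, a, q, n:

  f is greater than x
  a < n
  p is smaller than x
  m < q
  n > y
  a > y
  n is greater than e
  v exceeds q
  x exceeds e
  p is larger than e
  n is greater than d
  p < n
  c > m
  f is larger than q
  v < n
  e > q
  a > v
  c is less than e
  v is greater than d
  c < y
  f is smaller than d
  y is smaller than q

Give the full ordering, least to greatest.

m < c < y < q < e < p < x < f < d < v < a < n

Each adjacent pair is fixed by a given relation: m < c; c < y; y < q; q < e; e < p; p < x; x < f; f < d; d < v; v < a; a < n. Chaining them end to end gives the full order.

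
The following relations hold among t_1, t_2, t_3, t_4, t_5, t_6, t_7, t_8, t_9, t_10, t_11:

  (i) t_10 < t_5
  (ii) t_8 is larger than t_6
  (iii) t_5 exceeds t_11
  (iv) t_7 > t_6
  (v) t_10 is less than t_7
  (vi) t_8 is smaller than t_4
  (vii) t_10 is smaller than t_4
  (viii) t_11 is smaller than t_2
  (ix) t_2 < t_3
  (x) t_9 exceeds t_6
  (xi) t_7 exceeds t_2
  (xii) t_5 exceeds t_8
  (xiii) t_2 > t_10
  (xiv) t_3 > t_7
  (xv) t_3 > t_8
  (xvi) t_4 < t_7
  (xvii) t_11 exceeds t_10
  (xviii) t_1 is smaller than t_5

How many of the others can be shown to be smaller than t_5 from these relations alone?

Directly below t_5: t_10, t_11, t_1, t_8.
One step further: t_6 (5 so far).
No other element is forced below t_5 by the given relations, so the count is 5.

5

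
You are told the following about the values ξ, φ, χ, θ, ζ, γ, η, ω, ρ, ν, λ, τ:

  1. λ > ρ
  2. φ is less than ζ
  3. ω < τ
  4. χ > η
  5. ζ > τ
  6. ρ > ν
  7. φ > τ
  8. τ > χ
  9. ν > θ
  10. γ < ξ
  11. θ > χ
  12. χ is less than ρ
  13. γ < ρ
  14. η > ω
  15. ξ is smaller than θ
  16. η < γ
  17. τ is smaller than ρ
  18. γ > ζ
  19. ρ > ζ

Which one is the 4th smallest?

τ

Piecing the relations together gives one ordering: ω < η < χ < τ < φ < ζ < γ < ξ < θ < ν < ρ < λ.
Counting 4 from the smallest end gives τ.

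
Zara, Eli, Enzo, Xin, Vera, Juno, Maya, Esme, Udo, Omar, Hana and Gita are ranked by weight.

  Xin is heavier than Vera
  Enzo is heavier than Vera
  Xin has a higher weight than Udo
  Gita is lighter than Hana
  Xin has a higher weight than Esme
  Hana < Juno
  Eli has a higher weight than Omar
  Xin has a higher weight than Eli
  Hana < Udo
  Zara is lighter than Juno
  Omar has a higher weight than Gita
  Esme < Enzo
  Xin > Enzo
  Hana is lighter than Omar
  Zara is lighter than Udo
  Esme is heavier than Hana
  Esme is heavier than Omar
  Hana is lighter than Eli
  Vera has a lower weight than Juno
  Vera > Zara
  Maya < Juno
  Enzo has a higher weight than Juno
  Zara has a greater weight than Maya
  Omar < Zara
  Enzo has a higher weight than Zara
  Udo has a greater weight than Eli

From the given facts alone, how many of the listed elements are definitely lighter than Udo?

6

The elements the relations force below Udo are Gita, Hana, Omar, Maya, Eli, Zara — no chain reaches any other.
That is 6.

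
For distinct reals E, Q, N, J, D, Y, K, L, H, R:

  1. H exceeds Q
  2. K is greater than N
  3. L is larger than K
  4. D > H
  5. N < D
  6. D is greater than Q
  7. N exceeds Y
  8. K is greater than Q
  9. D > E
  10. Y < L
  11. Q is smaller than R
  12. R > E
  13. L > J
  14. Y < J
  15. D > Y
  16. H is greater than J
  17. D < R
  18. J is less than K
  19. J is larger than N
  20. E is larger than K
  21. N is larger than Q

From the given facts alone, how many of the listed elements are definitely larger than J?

6

Directly above J: H, K, L.
One step further: E, D (5 so far).
One step further: R (6 so far).
No other element is forced above J by the given relations, so the count is 6.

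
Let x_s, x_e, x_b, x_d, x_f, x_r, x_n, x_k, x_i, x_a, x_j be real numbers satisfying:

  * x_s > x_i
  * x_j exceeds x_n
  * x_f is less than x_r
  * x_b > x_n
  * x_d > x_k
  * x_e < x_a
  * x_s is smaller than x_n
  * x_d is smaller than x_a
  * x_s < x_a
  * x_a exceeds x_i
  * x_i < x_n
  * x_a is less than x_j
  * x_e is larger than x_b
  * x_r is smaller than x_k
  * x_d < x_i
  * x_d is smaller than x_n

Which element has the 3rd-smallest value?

x_k

Piecing the relations together gives one ordering: x_f < x_r < x_k < x_d < x_i < x_s < x_n < x_b < x_e < x_a < x_j.
Counting 3 from the smallest end gives x_k.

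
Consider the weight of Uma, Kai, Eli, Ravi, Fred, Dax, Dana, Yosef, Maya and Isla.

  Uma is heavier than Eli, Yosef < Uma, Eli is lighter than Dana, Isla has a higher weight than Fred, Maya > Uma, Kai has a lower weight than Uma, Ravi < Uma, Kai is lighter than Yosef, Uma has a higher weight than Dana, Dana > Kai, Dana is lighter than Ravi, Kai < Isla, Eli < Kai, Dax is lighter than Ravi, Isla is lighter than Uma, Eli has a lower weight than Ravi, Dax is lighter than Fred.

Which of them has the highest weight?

Maya

Chaining downward from Maya: directly below it, Uma; then Eli, Kai, Dana, Yosef, Ravi, Isla; then Dax, Fred.
That covers every other element, and nothing is given above Maya, so Maya is the highest weight.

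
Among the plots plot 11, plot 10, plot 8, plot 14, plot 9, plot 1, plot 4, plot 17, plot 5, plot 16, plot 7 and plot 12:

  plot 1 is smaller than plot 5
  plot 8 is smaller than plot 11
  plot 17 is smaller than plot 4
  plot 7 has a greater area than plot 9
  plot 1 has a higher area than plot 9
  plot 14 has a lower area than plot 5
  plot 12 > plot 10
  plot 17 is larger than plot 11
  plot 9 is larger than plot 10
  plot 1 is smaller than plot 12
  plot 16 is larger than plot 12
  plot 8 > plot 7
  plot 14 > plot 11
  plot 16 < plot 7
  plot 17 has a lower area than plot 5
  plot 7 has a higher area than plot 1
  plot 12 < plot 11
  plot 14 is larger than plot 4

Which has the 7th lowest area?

Piecing the relations together gives one ordering: plot 10 < plot 9 < plot 1 < plot 12 < plot 16 < plot 7 < plot 8 < plot 11 < plot 17 < plot 4 < plot 14 < plot 5.
The 7th smallest is plot 8.

plot 8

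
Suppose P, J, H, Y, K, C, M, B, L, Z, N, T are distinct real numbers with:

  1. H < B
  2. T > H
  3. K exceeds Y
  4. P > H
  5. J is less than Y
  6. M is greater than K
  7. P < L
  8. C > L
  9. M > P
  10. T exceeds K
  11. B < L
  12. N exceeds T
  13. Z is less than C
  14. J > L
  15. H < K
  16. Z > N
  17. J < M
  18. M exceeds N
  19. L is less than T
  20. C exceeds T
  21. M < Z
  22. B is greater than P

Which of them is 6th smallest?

Y

Chaining the given pairs: H < P < B < L < J < Y < K < T < N < M < Z < C.
The 6th smallest is Y.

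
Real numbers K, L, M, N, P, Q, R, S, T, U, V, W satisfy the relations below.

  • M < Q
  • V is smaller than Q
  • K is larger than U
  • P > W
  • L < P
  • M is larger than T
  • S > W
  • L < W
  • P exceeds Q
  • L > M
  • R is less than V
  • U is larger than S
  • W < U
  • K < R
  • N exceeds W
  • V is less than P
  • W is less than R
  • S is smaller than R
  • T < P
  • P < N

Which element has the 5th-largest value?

The consecutive relations fix a unique order: T < M < L < W < S < U < K < R < V < Q < P < N.
Counting 5 from the largest end gives R.

R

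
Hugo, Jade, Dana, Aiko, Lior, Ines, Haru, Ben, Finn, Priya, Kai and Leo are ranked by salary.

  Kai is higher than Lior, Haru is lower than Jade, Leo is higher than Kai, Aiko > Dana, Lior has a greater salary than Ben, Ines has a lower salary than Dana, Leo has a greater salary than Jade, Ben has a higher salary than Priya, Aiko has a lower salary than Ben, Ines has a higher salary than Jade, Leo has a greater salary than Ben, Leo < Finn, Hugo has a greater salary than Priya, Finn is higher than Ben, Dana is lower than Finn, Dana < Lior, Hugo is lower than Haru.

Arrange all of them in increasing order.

Priya < Hugo < Haru < Jade < Ines < Dana < Aiko < Ben < Lior < Kai < Leo < Finn

Each adjacent pair is fixed by a given relation: Priya < Hugo; Hugo < Haru; Haru < Jade; Jade < Ines; Ines < Dana; Dana < Aiko; Aiko < Ben; Ben < Lior; Lior < Kai; Kai < Leo; Leo < Finn. Chaining them end to end gives the full order.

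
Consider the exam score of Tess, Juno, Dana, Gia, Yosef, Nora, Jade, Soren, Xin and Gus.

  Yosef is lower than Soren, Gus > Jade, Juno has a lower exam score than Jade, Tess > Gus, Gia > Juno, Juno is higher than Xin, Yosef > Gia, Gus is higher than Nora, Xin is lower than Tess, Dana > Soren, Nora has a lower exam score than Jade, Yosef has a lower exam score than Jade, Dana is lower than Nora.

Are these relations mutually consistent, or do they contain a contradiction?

consistent

The single ordering Xin < Juno < Gia < Yosef < Soren < Dana < Nora < Jade < Gus < Tess satisfies every listed relation, so no contradiction arises.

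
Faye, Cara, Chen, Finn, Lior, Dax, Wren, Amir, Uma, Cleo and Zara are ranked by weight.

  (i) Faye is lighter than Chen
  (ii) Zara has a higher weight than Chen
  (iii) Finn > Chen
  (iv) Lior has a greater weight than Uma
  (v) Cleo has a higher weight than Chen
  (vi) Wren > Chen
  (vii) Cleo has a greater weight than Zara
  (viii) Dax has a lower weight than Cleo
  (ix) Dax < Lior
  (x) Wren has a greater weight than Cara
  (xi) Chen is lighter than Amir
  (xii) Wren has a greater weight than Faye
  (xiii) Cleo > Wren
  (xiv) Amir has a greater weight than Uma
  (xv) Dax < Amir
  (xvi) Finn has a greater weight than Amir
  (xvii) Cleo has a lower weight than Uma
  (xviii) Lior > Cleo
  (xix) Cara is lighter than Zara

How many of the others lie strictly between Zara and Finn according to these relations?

3

Chaining upward from Zara reaches: Cleo, Uma, Amir, Lior.
Chaining downward from Finn reaches: Faye, Chen, Dax, Cara, Wren, Cleo, Uma, Amir.
Strictly between Zara and Finn are those in both lists: Cleo, Uma, Amir — 3 elements.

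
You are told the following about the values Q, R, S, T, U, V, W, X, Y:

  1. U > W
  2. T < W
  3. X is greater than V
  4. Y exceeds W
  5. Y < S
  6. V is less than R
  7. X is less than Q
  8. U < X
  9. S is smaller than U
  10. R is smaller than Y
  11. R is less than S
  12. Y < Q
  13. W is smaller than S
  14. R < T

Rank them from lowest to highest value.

Each adjacent pair is fixed by a given relation: V < R; R < T; T < W; W < Y; Y < S; S < U; U < X; X < Q. Chaining them end to end gives the full order.

V < R < T < W < Y < S < U < X < Q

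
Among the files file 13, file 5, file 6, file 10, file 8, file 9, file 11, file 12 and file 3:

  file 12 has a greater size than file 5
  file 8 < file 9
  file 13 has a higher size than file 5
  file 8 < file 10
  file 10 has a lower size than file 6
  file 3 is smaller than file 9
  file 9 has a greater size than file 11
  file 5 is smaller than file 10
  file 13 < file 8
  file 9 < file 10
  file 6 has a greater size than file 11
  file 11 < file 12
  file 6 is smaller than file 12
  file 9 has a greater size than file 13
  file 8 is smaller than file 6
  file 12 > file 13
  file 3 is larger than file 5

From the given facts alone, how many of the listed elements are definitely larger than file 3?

4

Directly above file 3: file 9.
One step further: file 10 (2 so far).
One step further: file 6 (3 so far).
One step further: file 12 (4 so far).
No other element is forced above file 3 by the given relations, so the count is 4.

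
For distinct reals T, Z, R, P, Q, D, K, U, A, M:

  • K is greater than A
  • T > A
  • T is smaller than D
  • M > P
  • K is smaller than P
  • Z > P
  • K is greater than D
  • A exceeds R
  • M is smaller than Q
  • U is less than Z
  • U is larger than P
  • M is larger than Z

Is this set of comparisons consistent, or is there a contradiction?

consistent

The single ordering R < A < T < D < K < P < U < Z < M < Q satisfies every listed relation, so no contradiction arises.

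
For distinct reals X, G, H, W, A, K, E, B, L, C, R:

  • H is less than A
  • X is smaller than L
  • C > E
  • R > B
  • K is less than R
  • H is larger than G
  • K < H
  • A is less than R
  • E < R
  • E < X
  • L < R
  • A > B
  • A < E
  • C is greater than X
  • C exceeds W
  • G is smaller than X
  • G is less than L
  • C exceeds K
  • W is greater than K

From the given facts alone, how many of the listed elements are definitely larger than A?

From A the given relations immediately reach E, R.
From those, X, C — 4 in total.
From those, L — 5 in total.
Nothing else is reachable above A; 5 in all.

5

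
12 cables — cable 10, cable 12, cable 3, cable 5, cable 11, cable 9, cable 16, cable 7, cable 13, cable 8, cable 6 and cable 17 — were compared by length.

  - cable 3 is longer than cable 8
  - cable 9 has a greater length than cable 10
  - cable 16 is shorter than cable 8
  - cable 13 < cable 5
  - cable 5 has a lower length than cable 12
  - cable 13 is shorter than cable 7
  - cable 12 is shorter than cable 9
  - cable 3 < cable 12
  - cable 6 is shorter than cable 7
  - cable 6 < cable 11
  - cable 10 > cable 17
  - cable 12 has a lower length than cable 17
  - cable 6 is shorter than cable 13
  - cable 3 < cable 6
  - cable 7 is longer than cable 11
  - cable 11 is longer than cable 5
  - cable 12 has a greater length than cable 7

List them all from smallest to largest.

cable 16 < cable 8 < cable 3 < cable 6 < cable 13 < cable 5 < cable 11 < cable 7 < cable 12 < cable 17 < cable 10 < cable 9

Nothing is placed below cable 16, so it is least; from there cable 16 < cable 8; cable 8 < cable 3; cable 3 < cable 6; cable 6 < cable 13; cable 13 < cable 5; cable 5 < cable 11; cable 11 < cable 7; cable 7 < cable 12; cable 12 < cable 17; cable 17 < cable 10; cable 10 < cable 9, each given directly.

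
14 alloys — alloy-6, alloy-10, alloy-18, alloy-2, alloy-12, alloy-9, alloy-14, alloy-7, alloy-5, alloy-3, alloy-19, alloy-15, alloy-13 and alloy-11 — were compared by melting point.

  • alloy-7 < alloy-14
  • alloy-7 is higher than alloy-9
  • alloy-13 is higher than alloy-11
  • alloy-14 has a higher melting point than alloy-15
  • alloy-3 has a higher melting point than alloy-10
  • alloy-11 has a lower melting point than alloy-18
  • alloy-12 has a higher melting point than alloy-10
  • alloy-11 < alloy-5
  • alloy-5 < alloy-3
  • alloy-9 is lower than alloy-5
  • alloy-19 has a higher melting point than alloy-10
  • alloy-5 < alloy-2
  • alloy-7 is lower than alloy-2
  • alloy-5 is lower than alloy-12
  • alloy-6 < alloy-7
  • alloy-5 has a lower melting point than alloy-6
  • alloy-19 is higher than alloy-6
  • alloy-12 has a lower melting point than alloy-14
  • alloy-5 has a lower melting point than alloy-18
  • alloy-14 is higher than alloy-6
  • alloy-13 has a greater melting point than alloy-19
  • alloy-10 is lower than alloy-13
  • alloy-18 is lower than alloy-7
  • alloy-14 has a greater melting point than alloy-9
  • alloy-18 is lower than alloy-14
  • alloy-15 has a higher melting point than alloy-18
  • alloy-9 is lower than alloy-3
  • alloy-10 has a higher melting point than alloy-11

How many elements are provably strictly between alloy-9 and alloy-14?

6

The relations place alloy-9 below alloy-14. An element lies strictly between them when it is forced above alloy-9 and also forced below alloy-14.
Above alloy-9: {alloy-5, alloy-18, alloy-6, alloy-15, alloy-7, alloy-19, alloy-3, alloy-12, alloy-2, alloy-13}. Below alloy-14: {alloy-11, alloy-5, alloy-18, alloy-6, alloy-15, alloy-10, alloy-7, alloy-12}.
Intersection: {alloy-5, alloy-18, alloy-6, alloy-15, alloy-7, alloy-12} — 6.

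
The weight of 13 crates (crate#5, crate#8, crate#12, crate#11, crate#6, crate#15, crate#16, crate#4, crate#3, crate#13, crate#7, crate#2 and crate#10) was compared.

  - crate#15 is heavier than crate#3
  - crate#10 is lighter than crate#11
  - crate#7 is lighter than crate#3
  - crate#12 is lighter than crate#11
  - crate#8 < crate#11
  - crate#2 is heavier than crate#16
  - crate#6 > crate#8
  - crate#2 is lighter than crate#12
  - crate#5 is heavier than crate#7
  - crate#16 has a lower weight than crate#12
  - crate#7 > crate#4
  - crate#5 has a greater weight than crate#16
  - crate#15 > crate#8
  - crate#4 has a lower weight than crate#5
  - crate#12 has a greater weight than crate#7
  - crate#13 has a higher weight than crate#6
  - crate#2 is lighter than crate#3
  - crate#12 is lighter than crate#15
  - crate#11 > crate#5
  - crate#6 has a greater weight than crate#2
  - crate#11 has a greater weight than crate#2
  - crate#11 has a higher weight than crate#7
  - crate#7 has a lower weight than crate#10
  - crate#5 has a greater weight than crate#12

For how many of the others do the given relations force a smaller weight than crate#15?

The elements the relations force below crate#15 are crate#4, crate#8, crate#7, crate#16, crate#2, crate#12, crate#3 — no chain reaches any other.
That is 7.

7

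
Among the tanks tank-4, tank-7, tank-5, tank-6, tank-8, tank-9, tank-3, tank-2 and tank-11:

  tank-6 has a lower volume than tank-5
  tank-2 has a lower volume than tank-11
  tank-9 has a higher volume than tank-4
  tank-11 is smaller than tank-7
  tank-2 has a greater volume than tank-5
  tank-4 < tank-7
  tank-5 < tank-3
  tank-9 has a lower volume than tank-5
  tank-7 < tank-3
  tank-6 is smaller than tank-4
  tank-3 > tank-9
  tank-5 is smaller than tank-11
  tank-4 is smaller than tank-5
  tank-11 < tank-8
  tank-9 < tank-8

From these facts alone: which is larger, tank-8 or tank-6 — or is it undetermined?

Chaining the given relations: tank-6 < tank-4 < tank-9 < tank-5 < tank-2 < tank-11 < tank-8.
So tank-8 is larger.

tank-8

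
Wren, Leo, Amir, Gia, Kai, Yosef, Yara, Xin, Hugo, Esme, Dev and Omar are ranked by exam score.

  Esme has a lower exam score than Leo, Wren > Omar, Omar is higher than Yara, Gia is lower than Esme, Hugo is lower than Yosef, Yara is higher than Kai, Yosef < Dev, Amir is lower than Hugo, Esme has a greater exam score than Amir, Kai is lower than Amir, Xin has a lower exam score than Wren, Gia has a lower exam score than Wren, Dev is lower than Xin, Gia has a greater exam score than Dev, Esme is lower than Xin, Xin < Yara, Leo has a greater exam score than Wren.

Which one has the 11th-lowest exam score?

Wren

The consecutive relations fix a unique order: Kai < Amir < Hugo < Yosef < Dev < Gia < Esme < Xin < Yara < Omar < Wren < Leo.
Counting 11 from the smallest end gives Wren.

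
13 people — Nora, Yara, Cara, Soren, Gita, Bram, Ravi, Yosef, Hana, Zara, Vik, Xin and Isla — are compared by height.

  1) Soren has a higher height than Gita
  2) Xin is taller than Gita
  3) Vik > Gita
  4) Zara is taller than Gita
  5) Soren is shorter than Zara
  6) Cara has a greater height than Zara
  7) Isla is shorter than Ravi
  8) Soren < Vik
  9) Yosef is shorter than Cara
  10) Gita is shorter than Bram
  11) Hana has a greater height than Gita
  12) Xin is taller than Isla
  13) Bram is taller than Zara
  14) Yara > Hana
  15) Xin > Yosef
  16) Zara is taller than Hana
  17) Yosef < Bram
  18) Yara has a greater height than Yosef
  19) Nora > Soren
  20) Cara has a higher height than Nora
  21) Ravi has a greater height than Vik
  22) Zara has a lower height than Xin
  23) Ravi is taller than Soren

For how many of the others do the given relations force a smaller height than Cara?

6

From Cara the given relations immediately reach Yosef, Zara, Nora.
From those, Gita, Soren, Hana — 6 in total.
No other element is forced below Cara by the given relations, so the count is 6.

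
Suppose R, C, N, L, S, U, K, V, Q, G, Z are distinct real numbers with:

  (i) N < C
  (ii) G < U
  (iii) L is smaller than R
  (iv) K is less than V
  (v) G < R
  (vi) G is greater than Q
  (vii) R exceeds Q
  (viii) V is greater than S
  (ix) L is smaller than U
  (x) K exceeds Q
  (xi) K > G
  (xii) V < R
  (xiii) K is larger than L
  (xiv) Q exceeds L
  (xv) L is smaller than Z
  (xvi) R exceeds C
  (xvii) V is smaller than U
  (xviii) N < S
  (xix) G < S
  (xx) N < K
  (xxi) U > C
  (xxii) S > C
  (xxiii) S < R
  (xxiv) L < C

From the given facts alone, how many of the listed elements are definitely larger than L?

9

Directly above L: Q, K, C, Z, U, R.
One step further: G, S, V (9 so far).
Nothing else is reachable above L; 9 in all.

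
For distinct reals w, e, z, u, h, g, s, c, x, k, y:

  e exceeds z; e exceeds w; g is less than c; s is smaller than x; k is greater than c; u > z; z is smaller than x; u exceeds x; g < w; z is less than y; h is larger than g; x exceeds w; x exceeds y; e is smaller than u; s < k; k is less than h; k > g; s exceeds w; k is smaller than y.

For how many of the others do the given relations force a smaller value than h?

5

The elements the relations force below h are g, w, s, c, k — no chain reaches any other.
That is 5.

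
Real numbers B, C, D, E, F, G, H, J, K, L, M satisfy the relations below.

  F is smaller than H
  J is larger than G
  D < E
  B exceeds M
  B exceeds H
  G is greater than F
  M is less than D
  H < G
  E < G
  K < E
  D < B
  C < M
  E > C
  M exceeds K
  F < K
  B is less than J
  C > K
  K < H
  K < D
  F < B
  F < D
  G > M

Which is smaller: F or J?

F

The relevant relations are F < K; K < C; C < M; M < D; D < E; E < G; G < J.
Chaining these gives F < K < C < M < D < E < G < J.
So F < J; F is the smaller of the two.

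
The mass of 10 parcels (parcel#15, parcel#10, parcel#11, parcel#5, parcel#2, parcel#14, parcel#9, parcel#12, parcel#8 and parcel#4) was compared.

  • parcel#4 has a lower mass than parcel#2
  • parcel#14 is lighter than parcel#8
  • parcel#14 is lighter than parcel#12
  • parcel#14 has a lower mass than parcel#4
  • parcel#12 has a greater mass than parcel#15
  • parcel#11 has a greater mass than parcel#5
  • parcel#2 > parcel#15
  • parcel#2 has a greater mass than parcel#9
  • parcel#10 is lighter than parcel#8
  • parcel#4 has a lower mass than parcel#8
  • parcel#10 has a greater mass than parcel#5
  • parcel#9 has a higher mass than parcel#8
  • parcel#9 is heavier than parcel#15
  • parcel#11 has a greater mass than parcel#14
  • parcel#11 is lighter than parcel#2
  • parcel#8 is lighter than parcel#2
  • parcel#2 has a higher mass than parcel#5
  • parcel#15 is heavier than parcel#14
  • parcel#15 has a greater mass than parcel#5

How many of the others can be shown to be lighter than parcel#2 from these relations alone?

The elements the relations force below parcel#2 are parcel#5, parcel#14, parcel#10, parcel#15, parcel#11, parcel#4, parcel#8, parcel#9 — no chain reaches any other.
That is 8.

8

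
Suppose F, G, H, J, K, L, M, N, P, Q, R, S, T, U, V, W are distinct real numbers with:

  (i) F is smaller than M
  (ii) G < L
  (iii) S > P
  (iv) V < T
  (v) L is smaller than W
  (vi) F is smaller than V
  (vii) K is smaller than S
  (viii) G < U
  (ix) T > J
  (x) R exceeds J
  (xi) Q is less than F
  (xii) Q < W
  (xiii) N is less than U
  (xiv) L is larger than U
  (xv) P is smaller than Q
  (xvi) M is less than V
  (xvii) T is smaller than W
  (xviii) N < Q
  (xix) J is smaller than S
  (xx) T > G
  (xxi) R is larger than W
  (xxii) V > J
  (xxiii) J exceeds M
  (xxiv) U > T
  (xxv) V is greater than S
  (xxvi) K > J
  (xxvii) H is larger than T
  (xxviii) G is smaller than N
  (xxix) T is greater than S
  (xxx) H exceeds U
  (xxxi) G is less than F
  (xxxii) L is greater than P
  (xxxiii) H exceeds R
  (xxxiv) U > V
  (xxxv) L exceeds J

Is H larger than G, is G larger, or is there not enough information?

H

The relevant relations are G < N; N < Q; Q < F; F < M; M < J; J < K; K < S; S < V; V < T; T < U; U < L; L < W; W < R; R < H.
Together: G < N < Q < F < M < J < K < S < V < T < U < L < W < R < H.
So H is larger.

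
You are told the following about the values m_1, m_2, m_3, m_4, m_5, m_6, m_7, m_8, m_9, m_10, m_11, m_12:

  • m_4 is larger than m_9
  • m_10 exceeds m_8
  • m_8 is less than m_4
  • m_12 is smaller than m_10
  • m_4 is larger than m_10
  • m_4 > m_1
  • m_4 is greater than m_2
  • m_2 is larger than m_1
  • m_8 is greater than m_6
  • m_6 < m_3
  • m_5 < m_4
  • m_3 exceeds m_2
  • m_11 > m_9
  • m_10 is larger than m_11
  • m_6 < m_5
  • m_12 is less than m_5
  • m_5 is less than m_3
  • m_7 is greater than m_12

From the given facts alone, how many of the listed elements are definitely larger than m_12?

5

Directly above m_12: m_7, m_5, m_10.
One step further: m_4, m_3 (5 so far).
Nothing else is reachable above m_12; 5 in all.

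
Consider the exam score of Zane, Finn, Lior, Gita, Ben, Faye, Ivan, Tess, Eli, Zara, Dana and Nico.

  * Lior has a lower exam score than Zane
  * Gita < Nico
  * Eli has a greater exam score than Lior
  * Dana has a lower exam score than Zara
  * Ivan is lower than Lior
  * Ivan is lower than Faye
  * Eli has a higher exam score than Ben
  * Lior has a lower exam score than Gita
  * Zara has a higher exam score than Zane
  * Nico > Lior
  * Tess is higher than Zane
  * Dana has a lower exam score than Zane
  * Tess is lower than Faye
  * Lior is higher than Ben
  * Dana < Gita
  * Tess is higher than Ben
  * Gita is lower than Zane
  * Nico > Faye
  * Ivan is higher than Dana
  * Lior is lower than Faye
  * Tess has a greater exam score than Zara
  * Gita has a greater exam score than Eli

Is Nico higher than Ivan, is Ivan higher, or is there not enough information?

Following the relations from Ivan: Ivan < Lior < Eli < Gita < Zane < Zara < Tess < Faye < Nico.
So Nico is higher.

Nico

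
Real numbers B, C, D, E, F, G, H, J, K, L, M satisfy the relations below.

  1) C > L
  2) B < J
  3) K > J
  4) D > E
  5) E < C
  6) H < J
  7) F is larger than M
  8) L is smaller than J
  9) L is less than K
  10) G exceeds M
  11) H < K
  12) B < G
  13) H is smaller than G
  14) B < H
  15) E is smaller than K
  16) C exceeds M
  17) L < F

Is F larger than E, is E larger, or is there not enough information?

undetermined

Following every chain through F: below F we get L, M.
E is not reached, and no chain runs the other way from E to F.
So the given relations leave the order of F and E undetermined.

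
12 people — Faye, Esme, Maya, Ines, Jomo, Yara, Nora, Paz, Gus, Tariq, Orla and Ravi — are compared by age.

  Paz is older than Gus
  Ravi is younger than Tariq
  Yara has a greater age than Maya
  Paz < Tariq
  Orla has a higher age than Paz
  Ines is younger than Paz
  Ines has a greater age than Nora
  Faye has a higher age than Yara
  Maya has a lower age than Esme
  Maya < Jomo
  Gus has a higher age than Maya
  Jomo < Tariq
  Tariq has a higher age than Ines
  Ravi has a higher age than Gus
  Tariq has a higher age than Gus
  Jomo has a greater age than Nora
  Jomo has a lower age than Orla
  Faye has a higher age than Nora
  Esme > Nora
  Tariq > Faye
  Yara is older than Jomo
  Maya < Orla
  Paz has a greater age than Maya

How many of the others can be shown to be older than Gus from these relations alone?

Directly above Gus: Ravi, Paz, Tariq.
One step further: Orla (4 so far).
Nothing else is reachable above Gus; 4 in all.

4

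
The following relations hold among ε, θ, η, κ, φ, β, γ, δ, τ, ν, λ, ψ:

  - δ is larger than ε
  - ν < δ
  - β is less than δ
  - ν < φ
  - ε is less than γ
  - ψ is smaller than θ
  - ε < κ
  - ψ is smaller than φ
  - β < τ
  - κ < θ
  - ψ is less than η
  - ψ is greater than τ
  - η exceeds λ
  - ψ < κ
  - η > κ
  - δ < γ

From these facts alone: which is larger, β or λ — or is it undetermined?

Following every chain through β: above β we get τ, ψ, κ, δ, φ, γ, η, θ.
λ is not reached, and no chain runs the other way from λ to β.
So the given relations leave the order of β and λ undetermined.

undetermined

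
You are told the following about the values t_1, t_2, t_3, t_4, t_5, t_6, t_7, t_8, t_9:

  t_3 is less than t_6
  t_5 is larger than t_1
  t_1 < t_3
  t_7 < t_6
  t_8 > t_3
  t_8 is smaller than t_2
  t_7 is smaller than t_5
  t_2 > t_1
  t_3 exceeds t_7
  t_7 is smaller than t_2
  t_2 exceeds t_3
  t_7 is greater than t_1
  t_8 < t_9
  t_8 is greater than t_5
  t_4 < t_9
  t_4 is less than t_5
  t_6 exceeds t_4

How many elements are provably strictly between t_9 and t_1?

4

The relations place t_1 below t_9. An element lies strictly between them when it is forced above t_1 and also forced below t_9.
Above t_1: {t_7, t_5, t_3, t_8, t_2, t_6}. Below t_9: {t_4, t_7, t_5, t_3, t_8}.
Intersection: {t_7, t_5, t_3, t_8} — 4.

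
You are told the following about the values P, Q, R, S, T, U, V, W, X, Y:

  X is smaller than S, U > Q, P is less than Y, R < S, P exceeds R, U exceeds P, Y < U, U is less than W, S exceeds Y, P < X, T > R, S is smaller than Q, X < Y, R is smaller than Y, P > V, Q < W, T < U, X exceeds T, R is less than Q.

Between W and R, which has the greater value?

The relevant relations are R < P; P < X; X < Y; Y < S; S < Q; Q < U; U < W.
Together: R < P < X < Y < S < Q < U < W.
So R < W; W is the larger of the two.

W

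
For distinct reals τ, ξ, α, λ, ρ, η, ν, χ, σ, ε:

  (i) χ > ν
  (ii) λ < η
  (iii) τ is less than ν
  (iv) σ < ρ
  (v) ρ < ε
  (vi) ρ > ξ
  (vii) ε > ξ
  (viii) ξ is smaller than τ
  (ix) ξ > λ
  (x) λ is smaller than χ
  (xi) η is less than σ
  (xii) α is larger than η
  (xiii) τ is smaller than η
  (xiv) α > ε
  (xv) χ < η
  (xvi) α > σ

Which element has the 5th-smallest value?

χ

The consecutive relations fix a unique order: λ < ξ < τ < ν < χ < η < σ < ρ < ε < α.
The 5th smallest is χ.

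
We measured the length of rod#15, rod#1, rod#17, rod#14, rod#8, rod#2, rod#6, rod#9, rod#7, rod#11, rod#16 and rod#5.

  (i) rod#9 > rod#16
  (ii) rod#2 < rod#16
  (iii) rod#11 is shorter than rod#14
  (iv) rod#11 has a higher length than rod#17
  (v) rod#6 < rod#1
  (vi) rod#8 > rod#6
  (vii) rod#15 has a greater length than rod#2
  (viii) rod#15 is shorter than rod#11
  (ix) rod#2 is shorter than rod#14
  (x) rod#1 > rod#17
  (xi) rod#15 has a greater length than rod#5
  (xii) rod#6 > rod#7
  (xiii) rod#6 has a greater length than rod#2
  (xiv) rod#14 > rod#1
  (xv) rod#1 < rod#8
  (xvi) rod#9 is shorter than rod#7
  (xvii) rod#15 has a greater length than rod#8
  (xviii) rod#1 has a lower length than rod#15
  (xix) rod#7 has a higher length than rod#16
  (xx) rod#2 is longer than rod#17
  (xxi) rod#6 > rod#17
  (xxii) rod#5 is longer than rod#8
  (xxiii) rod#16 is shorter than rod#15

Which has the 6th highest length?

The consecutive relations fix a unique order: rod#17 < rod#2 < rod#16 < rod#9 < rod#7 < rod#6 < rod#1 < rod#8 < rod#5 < rod#15 < rod#11 < rod#14.
The 6th largest is rod#1.

rod#1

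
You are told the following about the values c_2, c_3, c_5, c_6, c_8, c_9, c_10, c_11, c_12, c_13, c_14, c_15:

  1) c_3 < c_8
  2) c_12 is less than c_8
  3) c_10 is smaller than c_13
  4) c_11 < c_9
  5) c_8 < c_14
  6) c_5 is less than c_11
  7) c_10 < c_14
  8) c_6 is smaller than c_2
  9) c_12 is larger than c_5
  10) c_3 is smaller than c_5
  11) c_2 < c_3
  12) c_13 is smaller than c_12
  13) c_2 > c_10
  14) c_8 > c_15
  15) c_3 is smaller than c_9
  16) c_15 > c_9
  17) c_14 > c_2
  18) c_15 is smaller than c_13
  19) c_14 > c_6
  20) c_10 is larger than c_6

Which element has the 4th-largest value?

c_13

The consecutive relations fix a unique order: c_6 < c_10 < c_2 < c_3 < c_5 < c_11 < c_9 < c_15 < c_13 < c_12 < c_8 < c_14.
The 4th largest is c_13.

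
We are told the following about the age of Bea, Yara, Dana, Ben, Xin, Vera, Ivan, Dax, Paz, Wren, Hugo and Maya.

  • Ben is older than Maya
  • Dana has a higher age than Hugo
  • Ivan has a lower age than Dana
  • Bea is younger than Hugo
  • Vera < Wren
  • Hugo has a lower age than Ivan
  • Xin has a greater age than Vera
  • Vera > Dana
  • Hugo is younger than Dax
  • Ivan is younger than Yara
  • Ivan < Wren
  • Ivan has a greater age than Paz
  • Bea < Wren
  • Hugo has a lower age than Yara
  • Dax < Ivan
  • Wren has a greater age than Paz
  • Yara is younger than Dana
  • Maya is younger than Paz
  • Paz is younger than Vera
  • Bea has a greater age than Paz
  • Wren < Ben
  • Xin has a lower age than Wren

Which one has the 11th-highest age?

Chaining the given pairs: Maya < Paz < Bea < Hugo < Dax < Ivan < Yara < Dana < Vera < Xin < Wren < Ben.
Counting 11 from the largest end gives Paz.

Paz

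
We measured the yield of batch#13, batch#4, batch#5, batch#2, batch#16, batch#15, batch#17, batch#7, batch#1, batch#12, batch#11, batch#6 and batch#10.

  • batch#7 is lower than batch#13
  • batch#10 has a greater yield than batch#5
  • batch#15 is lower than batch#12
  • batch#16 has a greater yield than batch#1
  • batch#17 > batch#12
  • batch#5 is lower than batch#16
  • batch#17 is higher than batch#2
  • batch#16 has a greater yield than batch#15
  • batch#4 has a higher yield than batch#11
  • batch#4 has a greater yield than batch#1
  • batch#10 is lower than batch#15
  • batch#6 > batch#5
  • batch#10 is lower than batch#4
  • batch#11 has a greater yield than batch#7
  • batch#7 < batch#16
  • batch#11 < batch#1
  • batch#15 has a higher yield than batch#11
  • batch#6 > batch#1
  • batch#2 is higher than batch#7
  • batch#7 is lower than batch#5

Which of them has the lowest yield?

batch#5 is not least since batch#7 < batch#5; batch#11 is not least since batch#7 < batch#11; batch#13 is not least since batch#7 < batch#13; batch#10 is not least since batch#5 < batch#10; batch#15 is not least since batch#11 < batch#15; batch#2 is not least since batch#7 < batch#2; batch#1 is not least since batch#11 < batch#1; batch#12 is not least since batch#15 < batch#12; batch#17 is not least since batch#12 < batch#17; batch#4 is not least since batch#1 < batch#4; batch#6 is not least since batch#5 < batch#6; batch#16 is not least since batch#5 < batch#16.
Only batch#7 has nothing below it, so batch#7 is the lowest yield.

batch#7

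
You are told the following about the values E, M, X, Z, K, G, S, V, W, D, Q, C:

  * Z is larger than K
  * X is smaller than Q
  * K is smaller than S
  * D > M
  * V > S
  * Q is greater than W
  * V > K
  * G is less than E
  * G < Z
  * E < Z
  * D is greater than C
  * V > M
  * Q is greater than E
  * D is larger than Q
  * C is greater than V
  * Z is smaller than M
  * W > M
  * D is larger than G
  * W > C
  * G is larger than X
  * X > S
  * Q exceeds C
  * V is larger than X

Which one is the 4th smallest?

G

The consecutive relations fix a unique order: K < S < X < G < E < Z < M < V < C < W < Q < D.
Counting 4 from the smallest end gives G.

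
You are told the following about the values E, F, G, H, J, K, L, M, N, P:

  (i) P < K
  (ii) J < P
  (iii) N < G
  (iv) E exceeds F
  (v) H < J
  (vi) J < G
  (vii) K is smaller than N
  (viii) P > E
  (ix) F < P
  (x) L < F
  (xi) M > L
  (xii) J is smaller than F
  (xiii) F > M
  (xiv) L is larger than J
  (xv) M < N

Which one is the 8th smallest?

Chaining the given pairs: H < J < L < M < F < E < P < K < N < G.
The 8th smallest is K.

K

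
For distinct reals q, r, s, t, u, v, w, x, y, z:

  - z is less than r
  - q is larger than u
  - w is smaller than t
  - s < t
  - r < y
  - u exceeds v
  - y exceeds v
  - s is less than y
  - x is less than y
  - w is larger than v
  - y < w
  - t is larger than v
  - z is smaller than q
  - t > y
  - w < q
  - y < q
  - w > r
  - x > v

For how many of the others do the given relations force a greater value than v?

6

The elements the relations force above v are x, y, u, w, t, q — no chain reaches any other.
That is 6.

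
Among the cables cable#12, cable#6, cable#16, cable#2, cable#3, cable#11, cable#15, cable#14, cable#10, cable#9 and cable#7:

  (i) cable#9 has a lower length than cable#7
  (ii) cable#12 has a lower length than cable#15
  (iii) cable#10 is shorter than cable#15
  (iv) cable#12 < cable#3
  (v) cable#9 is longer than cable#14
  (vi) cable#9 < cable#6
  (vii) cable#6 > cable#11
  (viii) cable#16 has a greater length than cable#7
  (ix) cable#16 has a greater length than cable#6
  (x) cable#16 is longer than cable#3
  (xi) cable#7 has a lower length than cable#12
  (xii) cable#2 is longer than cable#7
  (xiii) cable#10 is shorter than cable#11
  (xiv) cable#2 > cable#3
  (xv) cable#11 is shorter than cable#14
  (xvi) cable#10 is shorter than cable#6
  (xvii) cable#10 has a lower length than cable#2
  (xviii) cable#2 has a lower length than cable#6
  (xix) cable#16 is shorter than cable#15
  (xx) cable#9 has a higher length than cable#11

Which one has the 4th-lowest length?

cable#9

The consecutive relations fix a unique order: cable#10 < cable#11 < cable#14 < cable#9 < cable#7 < cable#12 < cable#3 < cable#2 < cable#6 < cable#16 < cable#15.
The 4th smallest is cable#9.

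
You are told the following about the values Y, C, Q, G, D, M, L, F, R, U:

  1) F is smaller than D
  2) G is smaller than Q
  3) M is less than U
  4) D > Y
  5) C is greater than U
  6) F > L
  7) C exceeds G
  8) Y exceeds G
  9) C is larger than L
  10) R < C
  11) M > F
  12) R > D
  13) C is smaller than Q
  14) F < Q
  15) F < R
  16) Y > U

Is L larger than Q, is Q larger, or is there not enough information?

L < F and F < M give L < M.
With M < U: L < F < M < U.
With U < Y: L < F < M < U < Y.
With Y < D: L < F < M < U < Y < D.
With D < R: L < F < M < U < Y < D < R.
Then R < C extends the chain to C.
With C < Q: L < F < M < U < Y < D < R < C < Q.
So Q is larger.

Q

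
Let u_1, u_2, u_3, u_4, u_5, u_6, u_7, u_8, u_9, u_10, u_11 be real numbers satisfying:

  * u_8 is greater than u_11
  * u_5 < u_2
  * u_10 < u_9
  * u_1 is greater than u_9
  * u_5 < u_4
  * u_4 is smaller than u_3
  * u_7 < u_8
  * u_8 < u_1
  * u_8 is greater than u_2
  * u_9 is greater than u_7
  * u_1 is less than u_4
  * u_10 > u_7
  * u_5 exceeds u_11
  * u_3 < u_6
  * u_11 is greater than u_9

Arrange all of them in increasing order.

u_7 < u_10 < u_9 < u_11 < u_5 < u_2 < u_8 < u_1 < u_4 < u_3 < u_6

The consecutive links are each given: u_7 < u_10; u_10 < u_9; u_9 < u_11; u_11 < u_5; u_5 < u_2; u_2 < u_8; u_8 < u_1; u_1 < u_4; u_4 < u_3; u_3 < u_6.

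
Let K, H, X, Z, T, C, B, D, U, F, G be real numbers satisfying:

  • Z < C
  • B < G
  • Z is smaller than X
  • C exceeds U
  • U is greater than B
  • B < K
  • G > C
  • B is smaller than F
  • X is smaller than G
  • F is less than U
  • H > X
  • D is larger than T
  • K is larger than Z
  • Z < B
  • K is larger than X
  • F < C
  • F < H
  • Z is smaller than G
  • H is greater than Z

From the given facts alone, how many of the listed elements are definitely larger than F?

The elements the relations force above F are U, C, G, H — no chain reaches any other.
That is 4.

4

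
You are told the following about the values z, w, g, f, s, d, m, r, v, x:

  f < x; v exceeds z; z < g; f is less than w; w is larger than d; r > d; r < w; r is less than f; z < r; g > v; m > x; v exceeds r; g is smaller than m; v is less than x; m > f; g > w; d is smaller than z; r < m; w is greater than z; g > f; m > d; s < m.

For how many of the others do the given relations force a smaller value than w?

Directly below w: d, z, r, f.
No other element is forced below w by the given relations, so the count is 4.

4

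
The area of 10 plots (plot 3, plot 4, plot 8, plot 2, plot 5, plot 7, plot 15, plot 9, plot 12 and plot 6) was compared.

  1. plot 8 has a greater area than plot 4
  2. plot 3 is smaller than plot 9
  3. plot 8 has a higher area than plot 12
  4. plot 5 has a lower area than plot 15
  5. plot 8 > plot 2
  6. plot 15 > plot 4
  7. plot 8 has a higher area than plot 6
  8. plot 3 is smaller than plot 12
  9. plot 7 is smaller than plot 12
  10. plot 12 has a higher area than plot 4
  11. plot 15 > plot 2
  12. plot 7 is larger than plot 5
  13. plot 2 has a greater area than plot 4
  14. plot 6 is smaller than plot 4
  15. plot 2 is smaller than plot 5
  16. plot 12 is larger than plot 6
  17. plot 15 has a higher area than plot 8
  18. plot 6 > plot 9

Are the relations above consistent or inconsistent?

consistent

Every relation is compatible with plot 3 < plot 9 < plot 6 < plot 4 < plot 2 < plot 5 < plot 7 < plot 12 < plot 8 < plot 15; the set is consistent.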